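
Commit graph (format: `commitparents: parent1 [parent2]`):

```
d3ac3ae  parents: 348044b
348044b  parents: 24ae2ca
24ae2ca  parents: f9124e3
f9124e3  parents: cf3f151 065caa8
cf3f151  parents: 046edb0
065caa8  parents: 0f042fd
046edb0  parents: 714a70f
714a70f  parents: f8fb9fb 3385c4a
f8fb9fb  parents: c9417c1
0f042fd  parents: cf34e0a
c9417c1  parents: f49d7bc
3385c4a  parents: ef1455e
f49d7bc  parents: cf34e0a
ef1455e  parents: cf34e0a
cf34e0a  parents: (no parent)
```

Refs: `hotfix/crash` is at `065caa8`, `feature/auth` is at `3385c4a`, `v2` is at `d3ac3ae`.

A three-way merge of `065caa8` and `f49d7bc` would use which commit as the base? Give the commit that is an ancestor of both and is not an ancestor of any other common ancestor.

cf34e0a

Ancestors of 065caa8: {065caa8, 0f042fd, cf34e0a}.
Ancestors of f49d7bc: {cf34e0a, f49d7bc}.
Common ancestors: {cf34e0a}.
The only common ancestor is cf34e0a, so it is the merge base.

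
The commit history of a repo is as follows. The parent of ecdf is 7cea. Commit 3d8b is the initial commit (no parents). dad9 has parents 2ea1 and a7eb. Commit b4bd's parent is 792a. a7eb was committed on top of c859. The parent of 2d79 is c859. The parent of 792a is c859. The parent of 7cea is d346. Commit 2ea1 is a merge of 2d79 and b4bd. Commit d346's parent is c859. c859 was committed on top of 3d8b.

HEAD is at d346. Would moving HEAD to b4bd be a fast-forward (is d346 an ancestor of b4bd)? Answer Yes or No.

A fast-forward from d346 to b4bd is possible iff d346 is an ancestor of b4bd.
Ancestors of b4bd: {3d8b, 792a, b4bd, c859}.
d346 is not among them, so fast-forward is not possible.

No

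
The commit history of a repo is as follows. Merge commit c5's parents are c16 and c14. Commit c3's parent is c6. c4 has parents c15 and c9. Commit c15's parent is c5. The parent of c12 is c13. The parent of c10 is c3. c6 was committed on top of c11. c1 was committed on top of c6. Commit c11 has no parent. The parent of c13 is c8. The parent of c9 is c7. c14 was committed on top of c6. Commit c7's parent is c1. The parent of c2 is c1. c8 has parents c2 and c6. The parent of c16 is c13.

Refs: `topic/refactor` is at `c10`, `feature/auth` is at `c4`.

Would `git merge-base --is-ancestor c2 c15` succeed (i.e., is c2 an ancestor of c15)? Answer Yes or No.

Yes

Ancestors of c15 (commits reachable by following parents): {c1, c11, c13, c14, c15, c16, c2, c5, c6, c8}.
c2 is in that set, so it is an ancestor of c15.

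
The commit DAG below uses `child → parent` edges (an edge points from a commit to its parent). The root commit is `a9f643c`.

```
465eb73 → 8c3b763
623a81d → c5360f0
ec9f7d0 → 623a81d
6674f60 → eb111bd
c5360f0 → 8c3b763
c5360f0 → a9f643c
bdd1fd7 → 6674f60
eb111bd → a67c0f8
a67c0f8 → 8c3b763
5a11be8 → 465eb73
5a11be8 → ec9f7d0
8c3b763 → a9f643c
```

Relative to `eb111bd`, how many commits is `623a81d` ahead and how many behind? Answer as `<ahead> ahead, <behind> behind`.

2 ahead, 2 behind

Reachable from 623a81d: {623a81d, 8c3b763, a9f643c, c5360f0}.
Reachable from eb111bd: {8c3b763, a67c0f8, a9f643c, eb111bd}.
Only in 623a81d's history (ahead): {623a81d, c5360f0} — 2.
Only in eb111bd's history (behind): {a67c0f8, eb111bd} — 2.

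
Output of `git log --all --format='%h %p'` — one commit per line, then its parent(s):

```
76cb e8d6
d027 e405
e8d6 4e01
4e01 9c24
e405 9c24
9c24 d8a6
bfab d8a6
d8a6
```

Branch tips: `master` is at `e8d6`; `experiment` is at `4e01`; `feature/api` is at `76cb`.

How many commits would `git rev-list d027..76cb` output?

3

Reachable from 76cb: {4e01, 76cb, 9c24, d8a6, e8d6}.
Reachable from d027: {9c24, d027, d8a6, e405}.
In 76cb's history but not d027's: {4e01, 76cb, e8d6} — 3 commits.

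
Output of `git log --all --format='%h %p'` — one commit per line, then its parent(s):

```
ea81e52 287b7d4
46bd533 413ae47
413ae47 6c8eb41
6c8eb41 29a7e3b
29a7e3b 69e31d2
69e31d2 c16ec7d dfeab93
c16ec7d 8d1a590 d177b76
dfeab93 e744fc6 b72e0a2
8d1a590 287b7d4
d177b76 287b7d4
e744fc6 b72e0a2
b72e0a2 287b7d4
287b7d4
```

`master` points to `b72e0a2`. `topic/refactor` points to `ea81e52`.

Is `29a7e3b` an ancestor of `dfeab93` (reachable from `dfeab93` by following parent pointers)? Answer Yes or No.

No

Ancestors of dfeab93: {287b7d4, b72e0a2, dfeab93, e744fc6}.
29a7e3b is not in that set, so it is not an ancestor of dfeab93.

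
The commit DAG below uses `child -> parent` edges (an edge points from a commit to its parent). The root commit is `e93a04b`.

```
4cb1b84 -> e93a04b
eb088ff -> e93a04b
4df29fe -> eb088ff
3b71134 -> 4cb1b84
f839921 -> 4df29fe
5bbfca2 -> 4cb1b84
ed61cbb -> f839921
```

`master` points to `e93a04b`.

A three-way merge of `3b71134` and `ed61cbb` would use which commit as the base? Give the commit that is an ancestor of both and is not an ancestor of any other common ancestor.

e93a04b

Ancestors of 3b71134: {3b71134, 4cb1b84, e93a04b}.
Ancestors of ed61cbb: {4df29fe, e93a04b, eb088ff, ed61cbb, f839921}.
Common ancestors: {e93a04b}.
The only common ancestor is e93a04b, so it is the merge base.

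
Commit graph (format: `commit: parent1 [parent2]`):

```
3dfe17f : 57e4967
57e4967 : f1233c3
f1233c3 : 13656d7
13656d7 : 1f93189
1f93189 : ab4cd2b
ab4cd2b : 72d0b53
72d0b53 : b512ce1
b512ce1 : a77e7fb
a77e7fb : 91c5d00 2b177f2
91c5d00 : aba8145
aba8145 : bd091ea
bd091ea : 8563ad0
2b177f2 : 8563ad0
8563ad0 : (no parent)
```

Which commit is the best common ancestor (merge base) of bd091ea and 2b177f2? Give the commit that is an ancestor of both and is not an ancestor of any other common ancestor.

8563ad0

Ancestors of bd091ea: {8563ad0, bd091ea}.
Ancestors of 2b177f2: {2b177f2, 8563ad0}.
Common ancestors: {8563ad0}.
The only common ancestor is 8563ad0, so it is the merge base.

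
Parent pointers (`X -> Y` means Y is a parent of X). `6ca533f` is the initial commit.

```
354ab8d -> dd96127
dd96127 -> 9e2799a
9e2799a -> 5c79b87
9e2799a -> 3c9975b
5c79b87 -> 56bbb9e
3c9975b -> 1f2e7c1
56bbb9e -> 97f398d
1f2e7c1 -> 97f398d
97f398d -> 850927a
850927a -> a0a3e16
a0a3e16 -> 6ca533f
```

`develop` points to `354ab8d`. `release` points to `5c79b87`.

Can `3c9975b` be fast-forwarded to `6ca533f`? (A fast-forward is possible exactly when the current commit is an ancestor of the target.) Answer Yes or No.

A fast-forward from 3c9975b to 6ca533f is possible iff 3c9975b is an ancestor of 6ca533f.
Ancestors of 6ca533f: {6ca533f}.
3c9975b is not among them, so fast-forward is not possible.

No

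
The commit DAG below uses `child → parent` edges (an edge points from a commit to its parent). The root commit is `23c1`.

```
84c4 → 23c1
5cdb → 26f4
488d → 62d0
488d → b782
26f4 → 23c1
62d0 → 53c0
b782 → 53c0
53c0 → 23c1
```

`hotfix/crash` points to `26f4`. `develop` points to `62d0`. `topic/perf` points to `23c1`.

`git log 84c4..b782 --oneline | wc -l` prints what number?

2

Reachable from b782: {23c1, 53c0, b782}.
Reachable from 84c4: {23c1, 84c4}.
In b782's history but not 84c4's: {53c0, b782} — 2 commits.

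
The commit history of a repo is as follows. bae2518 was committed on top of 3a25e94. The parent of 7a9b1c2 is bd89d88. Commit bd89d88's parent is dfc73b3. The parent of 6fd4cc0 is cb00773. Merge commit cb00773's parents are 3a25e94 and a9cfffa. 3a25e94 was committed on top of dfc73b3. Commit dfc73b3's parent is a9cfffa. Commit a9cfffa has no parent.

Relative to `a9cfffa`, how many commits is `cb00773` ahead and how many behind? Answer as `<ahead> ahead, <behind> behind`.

Reachable from cb00773: {3a25e94, a9cfffa, cb00773, dfc73b3}.
Reachable from a9cfffa: {a9cfffa}.
Only in cb00773's history (ahead): {3a25e94, cb00773, dfc73b3} — 3.
Only in a9cfffa's history (behind): {} — 0.

3 ahead, 0 behind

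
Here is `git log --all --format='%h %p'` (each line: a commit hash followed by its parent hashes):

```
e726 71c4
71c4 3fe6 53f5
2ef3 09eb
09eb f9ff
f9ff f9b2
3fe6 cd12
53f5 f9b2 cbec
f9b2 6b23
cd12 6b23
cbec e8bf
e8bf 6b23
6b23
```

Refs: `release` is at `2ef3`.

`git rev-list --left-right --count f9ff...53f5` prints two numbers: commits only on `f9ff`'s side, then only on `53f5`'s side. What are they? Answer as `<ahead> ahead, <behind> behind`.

1 ahead, 3 behind

Reachable from f9ff: {6b23, f9b2, f9ff}.
Reachable from 53f5: {53f5, 6b23, cbec, e8bf, f9b2}.
Only in f9ff's history (ahead): {f9ff} — 1.
Only in 53f5's history (behind): {53f5, cbec, e8bf} — 3.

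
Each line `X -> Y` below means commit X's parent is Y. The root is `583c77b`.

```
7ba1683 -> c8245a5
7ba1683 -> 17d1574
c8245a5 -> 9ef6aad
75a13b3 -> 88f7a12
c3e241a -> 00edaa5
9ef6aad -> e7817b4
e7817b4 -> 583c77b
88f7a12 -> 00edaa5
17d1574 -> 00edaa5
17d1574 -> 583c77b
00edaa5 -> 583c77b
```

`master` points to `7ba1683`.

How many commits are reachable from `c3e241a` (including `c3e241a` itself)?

Walking parent pointers from c3e241a: reachable set = {00edaa5, 583c77b, c3e241a}.
That is 3 commits.

3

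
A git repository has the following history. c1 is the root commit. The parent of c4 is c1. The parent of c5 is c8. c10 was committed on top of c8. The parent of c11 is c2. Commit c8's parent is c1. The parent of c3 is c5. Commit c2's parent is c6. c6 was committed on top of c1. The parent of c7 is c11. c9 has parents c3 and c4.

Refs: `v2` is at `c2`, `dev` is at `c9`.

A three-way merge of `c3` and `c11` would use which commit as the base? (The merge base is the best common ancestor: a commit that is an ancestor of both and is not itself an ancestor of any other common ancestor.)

Ancestors of c3: {c1, c3, c5, c8}.
Ancestors of c11: {c1, c11, c2, c6}.
Common ancestors: {c1}.
The only common ancestor is c1, so it is the merge base.

c1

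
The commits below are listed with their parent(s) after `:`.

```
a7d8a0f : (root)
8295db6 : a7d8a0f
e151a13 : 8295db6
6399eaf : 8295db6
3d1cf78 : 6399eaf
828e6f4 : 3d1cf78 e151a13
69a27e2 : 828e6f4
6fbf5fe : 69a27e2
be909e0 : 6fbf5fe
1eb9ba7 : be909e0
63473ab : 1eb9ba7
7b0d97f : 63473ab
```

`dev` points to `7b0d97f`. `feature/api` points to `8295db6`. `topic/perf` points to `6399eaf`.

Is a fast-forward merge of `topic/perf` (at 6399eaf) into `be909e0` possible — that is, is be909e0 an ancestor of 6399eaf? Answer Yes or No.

A fast-forward from be909e0 to 6399eaf is possible iff be909e0 is an ancestor of 6399eaf.
Ancestors of 6399eaf: {6399eaf, 8295db6, a7d8a0f}.
be909e0 is not among them, so fast-forward is not possible.

No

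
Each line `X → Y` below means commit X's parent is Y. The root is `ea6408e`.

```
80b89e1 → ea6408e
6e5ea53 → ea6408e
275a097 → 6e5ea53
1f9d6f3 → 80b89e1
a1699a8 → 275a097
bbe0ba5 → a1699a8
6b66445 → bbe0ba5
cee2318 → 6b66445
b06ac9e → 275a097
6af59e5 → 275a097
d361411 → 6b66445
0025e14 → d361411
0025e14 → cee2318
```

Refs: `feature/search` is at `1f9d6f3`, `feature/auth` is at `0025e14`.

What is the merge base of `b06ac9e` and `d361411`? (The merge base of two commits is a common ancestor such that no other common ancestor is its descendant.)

Ancestors of b06ac9e: {275a097, 6e5ea53, b06ac9e, ea6408e}.
Ancestors of d361411: {275a097, 6b66445, 6e5ea53, a1699a8, bbe0ba5, d361411, ea6408e}.
Common ancestors: {275a097, 6e5ea53, ea6408e}.
Among these, 275a097 is not an ancestor of any other common ancestor — it is the merge base.

275a097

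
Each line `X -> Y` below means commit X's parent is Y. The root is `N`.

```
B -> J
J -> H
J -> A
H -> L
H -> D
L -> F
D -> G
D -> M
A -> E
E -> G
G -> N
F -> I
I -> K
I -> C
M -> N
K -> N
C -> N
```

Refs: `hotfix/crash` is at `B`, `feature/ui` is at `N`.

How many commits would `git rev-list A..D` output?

Reachable from D: {D, G, M, N}.
Reachable from A: {A, E, G, N}.
In D's history but not A's: {D, M} — 2 commits.

2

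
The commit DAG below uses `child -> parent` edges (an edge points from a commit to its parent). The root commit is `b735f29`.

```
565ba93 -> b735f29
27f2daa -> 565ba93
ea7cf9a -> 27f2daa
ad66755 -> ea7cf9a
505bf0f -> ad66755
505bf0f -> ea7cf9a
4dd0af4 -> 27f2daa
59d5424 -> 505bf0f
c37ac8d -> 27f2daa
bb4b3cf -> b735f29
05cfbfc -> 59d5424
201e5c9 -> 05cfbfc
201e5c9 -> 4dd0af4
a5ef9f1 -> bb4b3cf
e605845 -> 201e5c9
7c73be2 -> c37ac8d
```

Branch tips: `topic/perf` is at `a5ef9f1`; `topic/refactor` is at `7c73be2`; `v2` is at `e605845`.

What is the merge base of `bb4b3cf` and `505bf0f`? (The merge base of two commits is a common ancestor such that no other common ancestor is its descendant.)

b735f29

Ancestors of bb4b3cf: {b735f29, bb4b3cf}.
Ancestors of 505bf0f: {27f2daa, 505bf0f, 565ba93, ad66755, b735f29, ea7cf9a}.
Common ancestors: {b735f29}.
The only common ancestor is b735f29, so it is the merge base.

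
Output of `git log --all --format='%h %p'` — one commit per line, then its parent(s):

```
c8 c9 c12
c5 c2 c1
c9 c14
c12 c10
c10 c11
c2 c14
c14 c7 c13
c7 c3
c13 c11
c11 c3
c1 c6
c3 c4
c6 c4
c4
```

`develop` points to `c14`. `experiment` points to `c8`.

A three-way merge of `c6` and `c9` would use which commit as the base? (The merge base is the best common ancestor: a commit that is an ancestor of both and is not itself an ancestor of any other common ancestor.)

Ancestors of c6: {c4, c6}.
Ancestors of c9: {c11, c13, c14, c3, c4, c7, c9}.
Common ancestors: {c4}.
The only common ancestor is c4, so it is the merge base.

c4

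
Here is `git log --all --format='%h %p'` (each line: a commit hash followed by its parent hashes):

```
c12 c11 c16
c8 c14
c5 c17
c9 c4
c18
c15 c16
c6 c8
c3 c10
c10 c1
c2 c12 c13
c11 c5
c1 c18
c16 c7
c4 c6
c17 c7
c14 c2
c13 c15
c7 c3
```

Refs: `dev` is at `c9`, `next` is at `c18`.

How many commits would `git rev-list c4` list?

Walking parent pointers from c4: reachable set = {c1, c10, c11, c12, c13, c14, c15, c16, c17, c18, c2, c3, c4, c5, c6, c7, c8}.
That is 17 commits.

17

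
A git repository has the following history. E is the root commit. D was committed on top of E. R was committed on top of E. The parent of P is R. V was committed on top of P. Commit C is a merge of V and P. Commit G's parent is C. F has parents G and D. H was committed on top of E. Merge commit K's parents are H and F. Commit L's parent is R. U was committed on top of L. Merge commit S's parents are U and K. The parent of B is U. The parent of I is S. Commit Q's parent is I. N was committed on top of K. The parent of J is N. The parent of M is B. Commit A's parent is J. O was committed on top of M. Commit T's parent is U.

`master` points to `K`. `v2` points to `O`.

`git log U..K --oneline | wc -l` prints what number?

Reachable from K: {C, D, E, F, G, H, K, P, R, V}.
Reachable from U: {E, L, R, U}.
In K's history but not U's: {C, D, F, G, H, K, P, V} — 8 commits.

8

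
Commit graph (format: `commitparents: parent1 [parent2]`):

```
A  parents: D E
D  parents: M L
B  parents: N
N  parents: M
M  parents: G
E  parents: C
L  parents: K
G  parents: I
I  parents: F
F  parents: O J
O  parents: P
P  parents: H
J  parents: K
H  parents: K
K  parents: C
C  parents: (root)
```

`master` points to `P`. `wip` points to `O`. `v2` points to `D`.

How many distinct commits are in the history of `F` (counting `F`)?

Walking parent pointers from F: reachable set = {C, F, H, J, K, O, P}.
That is 7 commits.

7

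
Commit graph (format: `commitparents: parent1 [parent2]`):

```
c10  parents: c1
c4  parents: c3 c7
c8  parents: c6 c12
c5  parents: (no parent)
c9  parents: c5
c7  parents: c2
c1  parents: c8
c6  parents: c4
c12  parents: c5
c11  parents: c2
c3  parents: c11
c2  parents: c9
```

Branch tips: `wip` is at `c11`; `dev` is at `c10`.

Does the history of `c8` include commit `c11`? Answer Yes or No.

Ancestors of c8 (commits reachable by following parents): {c11, c12, c2, c3, c4, c5, c6, c7, c8, c9}.
c11 is in that set, so it is an ancestor of c8.

Yes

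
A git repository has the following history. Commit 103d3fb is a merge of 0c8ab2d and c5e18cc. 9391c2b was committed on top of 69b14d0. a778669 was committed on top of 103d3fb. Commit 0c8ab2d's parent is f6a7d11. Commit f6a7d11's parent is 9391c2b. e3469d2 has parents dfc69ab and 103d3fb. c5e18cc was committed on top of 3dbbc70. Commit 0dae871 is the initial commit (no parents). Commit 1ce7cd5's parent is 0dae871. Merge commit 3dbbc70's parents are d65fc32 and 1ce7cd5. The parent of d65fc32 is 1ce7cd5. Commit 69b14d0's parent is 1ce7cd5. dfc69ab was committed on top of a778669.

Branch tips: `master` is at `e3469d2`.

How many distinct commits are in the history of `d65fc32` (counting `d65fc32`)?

3

Walking parent pointers from d65fc32: reachable set = {0dae871, 1ce7cd5, d65fc32}.
That is 3 commits.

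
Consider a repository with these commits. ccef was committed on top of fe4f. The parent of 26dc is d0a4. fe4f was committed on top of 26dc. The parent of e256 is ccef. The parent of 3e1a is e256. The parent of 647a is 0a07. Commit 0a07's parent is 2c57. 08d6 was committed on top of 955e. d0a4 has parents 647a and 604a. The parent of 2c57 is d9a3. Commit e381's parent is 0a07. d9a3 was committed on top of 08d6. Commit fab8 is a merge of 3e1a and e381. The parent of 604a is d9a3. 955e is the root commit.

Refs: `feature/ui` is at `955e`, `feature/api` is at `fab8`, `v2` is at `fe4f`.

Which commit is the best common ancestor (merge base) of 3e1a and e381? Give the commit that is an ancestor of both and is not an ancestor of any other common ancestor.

Ancestors of 3e1a: {08d6, 0a07, 26dc, 2c57, 3e1a, 604a, 647a, 955e, ccef, d0a4, d9a3, e256, fe4f}.
Ancestors of e381: {08d6, 0a07, 2c57, 955e, d9a3, e381}.
Common ancestors: {08d6, 0a07, 2c57, 955e, d9a3}.
Among these, 0a07 is not an ancestor of any other common ancestor — it is the merge base.

0a07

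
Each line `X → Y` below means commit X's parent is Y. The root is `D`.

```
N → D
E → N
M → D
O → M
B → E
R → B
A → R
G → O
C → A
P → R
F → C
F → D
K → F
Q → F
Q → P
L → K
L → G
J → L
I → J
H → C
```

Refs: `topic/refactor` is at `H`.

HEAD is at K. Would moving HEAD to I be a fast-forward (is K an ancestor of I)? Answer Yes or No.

Yes

A fast-forward from K to I is possible iff K is an ancestor of I.
Ancestors of I: {A, B, C, D, E, F, G, I, J, K, L, M, N, O, R}.
K is among them, so fast-forward is possible.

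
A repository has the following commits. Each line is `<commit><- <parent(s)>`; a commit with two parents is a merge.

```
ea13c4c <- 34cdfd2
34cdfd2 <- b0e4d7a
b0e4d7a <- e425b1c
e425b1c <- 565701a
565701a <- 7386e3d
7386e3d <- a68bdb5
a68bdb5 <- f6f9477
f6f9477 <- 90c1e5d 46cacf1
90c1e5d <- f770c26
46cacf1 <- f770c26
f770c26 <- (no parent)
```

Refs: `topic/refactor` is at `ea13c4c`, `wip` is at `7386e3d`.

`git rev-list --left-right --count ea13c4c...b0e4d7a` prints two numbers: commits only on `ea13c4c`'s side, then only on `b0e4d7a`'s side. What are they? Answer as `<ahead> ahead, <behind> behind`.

2 ahead, 0 behind

Reachable from ea13c4c: {34cdfd2, 46cacf1, 565701a, 7386e3d, 90c1e5d, a68bdb5, b0e4d7a, e425b1c, ea13c4c, f6f9477, f770c26}.
Reachable from b0e4d7a: {46cacf1, 565701a, 7386e3d, 90c1e5d, a68bdb5, b0e4d7a, e425b1c, f6f9477, f770c26}.
Only in ea13c4c's history (ahead): {34cdfd2, ea13c4c} — 2.
Only in b0e4d7a's history (behind): {} — 0.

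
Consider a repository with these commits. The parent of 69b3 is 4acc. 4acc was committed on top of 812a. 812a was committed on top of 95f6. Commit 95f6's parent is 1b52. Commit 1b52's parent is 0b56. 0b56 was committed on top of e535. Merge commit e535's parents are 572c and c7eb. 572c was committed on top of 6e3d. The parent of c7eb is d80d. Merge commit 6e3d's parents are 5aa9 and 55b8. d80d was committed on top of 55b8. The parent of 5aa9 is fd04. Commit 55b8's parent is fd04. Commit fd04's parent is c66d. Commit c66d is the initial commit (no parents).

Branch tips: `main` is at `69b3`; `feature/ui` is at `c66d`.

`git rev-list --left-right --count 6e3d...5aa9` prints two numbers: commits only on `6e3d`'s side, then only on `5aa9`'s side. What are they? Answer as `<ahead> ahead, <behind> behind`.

2 ahead, 0 behind

Reachable from 6e3d: {55b8, 5aa9, 6e3d, c66d, fd04}.
Reachable from 5aa9: {5aa9, c66d, fd04}.
Only in 6e3d's history (ahead): {55b8, 6e3d} — 2.
Only in 5aa9's history (behind): {} — 0.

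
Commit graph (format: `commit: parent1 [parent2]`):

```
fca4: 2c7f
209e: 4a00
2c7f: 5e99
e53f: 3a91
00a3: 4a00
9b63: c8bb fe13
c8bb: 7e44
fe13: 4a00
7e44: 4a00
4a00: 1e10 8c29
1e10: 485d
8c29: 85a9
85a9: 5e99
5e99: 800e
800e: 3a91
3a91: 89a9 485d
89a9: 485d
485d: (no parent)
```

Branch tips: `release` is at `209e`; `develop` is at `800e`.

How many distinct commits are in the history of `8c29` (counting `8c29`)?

7

Walking parent pointers from 8c29: reachable set = {3a91, 485d, 5e99, 800e, 85a9, 89a9, 8c29}.
That is 7 commits.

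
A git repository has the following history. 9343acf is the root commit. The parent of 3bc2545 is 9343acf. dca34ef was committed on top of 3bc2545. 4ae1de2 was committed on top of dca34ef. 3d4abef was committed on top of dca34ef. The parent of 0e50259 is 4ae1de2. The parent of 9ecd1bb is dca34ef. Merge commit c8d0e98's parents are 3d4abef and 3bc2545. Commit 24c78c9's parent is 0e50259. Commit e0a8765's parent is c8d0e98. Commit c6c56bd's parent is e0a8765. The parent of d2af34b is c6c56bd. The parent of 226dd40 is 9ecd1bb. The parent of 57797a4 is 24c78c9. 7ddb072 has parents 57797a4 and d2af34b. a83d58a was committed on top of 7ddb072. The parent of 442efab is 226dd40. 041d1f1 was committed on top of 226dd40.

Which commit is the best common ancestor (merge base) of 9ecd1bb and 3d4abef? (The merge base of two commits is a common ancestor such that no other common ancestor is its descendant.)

Ancestors of 9ecd1bb: {3bc2545, 9343acf, 9ecd1bb, dca34ef}.
Ancestors of 3d4abef: {3bc2545, 3d4abef, 9343acf, dca34ef}.
Common ancestors: {3bc2545, 9343acf, dca34ef}.
Among these, dca34ef is not an ancestor of any other common ancestor — it is the merge base.

dca34ef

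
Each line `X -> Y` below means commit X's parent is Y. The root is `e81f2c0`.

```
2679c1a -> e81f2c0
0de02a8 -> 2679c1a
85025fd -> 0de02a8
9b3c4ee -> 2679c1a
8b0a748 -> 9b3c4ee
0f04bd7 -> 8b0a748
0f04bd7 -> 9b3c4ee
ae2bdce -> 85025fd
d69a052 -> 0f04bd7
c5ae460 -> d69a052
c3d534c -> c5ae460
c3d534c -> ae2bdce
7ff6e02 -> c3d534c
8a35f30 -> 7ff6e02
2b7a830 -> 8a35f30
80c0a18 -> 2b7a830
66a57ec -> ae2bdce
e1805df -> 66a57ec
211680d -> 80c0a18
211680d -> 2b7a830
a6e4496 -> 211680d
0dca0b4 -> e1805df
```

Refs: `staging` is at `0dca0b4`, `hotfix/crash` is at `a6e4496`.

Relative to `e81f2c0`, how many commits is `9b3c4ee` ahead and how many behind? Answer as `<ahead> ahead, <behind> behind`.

Reachable from 9b3c4ee: {2679c1a, 9b3c4ee, e81f2c0}.
Reachable from e81f2c0: {e81f2c0}.
Only in 9b3c4ee's history (ahead): {2679c1a, 9b3c4ee} — 2.
Only in e81f2c0's history (behind): {} — 0.

2 ahead, 0 behind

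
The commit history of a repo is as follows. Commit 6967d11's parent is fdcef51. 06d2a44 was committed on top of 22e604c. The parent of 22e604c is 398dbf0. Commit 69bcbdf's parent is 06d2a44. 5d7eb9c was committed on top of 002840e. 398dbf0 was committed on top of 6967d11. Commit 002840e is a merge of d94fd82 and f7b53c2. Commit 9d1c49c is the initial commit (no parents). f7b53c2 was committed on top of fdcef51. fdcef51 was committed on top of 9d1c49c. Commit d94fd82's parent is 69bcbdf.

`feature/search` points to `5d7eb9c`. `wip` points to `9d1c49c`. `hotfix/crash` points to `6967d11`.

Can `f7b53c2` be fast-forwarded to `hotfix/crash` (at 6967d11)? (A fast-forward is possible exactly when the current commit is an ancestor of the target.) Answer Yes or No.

A fast-forward from f7b53c2 to 6967d11 is possible iff f7b53c2 is an ancestor of 6967d11.
Ancestors of 6967d11: {6967d11, 9d1c49c, fdcef51}.
f7b53c2 is not among them, so fast-forward is not possible.

No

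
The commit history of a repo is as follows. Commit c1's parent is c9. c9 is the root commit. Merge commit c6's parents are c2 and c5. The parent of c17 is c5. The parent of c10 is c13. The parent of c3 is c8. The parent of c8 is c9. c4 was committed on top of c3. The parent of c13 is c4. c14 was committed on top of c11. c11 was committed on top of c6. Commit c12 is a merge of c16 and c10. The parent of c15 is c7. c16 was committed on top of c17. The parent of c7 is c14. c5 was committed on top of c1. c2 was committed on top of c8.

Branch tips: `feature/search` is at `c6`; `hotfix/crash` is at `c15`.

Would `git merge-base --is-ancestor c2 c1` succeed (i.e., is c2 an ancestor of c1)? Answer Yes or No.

Ancestors of c1: {c1, c9}.
c2 is not in that set, so it is not an ancestor of c1.

No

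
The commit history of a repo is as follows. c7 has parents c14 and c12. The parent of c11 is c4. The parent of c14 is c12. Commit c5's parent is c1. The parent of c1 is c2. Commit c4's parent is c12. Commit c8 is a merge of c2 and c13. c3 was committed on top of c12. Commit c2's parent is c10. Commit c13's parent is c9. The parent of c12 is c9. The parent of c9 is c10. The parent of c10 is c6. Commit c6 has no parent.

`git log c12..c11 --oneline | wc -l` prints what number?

Reachable from c11: {c10, c11, c12, c4, c6, c9}.
Reachable from c12: {c10, c12, c6, c9}.
In c11's history but not c12's: {c11, c4} — 2 commits.

2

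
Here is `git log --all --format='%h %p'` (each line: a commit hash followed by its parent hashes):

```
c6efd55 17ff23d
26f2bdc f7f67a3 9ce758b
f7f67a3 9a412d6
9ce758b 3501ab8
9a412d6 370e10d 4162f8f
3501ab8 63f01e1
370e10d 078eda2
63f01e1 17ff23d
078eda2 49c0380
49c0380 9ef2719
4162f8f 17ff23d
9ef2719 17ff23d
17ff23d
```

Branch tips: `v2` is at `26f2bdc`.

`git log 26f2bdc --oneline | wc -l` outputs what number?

12

Walking parent pointers from 26f2bdc: reachable set = {078eda2, 17ff23d, 26f2bdc, 3501ab8, 370e10d, 4162f8f, 49c0380, 63f01e1, 9a412d6, 9ce758b, 9ef2719, f7f67a3}.
That is 12 commits.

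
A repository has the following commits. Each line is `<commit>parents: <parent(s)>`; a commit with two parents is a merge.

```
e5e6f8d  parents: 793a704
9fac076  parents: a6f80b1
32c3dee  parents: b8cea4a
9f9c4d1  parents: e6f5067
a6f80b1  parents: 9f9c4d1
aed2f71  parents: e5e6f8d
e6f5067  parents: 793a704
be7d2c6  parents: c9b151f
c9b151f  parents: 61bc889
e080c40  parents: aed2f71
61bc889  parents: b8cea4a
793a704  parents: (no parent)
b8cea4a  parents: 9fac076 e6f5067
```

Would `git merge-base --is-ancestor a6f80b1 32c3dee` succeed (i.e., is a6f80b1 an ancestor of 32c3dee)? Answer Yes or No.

Ancestors of 32c3dee (commits reachable by following parents): {32c3dee, 793a704, 9f9c4d1, 9fac076, a6f80b1, b8cea4a, e6f5067}.
a6f80b1 is in that set, so it is an ancestor of 32c3dee.

Yes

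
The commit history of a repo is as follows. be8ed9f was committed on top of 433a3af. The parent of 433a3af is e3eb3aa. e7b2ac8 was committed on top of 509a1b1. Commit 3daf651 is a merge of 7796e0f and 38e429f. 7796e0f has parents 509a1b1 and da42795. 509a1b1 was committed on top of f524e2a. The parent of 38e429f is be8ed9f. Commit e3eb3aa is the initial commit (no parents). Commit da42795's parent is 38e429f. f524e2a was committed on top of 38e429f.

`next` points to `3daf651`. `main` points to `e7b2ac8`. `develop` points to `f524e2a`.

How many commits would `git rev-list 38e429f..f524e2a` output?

1

Reachable from f524e2a: {38e429f, 433a3af, be8ed9f, e3eb3aa, f524e2a}.
Reachable from 38e429f: {38e429f, 433a3af, be8ed9f, e3eb3aa}.
In f524e2a's history but not 38e429f's: {f524e2a} — 1 commit.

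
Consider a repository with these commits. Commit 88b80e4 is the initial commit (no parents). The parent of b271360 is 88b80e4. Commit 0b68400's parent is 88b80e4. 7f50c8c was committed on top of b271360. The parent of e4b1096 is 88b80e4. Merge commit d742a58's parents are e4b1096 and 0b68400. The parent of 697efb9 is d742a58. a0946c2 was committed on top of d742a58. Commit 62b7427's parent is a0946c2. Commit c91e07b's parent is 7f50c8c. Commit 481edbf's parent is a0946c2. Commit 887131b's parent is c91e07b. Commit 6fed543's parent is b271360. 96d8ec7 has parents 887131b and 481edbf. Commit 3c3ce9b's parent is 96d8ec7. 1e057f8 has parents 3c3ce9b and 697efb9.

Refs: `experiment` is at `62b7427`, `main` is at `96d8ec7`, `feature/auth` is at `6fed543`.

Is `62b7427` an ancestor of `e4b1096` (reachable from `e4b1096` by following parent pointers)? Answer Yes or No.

No

Ancestors of e4b1096: {88b80e4, e4b1096}.
62b7427 is not in that set, so it is not an ancestor of e4b1096.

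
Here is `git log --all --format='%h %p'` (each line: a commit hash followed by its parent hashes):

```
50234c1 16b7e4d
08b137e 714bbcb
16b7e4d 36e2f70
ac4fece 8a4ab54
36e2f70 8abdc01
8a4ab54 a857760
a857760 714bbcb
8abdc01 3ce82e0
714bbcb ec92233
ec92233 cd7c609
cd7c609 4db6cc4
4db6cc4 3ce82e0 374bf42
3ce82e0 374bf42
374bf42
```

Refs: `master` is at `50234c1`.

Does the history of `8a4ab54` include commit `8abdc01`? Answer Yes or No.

Ancestors of 8a4ab54: {374bf42, 3ce82e0, 4db6cc4, 714bbcb, 8a4ab54, a857760, cd7c609, ec92233}.
8abdc01 is not in that set, so it is not an ancestor of 8a4ab54.

No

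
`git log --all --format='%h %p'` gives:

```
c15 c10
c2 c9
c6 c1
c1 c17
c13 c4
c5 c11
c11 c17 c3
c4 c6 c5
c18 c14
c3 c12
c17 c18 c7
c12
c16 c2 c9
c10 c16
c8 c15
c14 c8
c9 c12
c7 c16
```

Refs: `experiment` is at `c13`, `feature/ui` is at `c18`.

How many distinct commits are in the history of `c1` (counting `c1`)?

12

Walking parent pointers from c1: reachable set = {c1, c10, c12, c14, c15, c16, c17, c18, c2, c7, c8, c9}.
That is 12 commits.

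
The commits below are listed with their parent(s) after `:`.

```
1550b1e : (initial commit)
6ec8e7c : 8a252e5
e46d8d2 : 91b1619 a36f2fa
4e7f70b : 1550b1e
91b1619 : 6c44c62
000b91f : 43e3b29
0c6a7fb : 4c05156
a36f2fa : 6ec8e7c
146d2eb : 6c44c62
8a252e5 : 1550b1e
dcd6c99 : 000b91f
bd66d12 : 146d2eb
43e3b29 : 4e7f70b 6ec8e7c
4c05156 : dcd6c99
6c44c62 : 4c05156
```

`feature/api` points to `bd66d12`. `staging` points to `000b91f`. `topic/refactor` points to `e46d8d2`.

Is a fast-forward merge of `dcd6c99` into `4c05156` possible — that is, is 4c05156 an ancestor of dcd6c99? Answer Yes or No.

No

A fast-forward from 4c05156 to dcd6c99 is possible iff 4c05156 is an ancestor of dcd6c99.
Ancestors of dcd6c99: {000b91f, 1550b1e, 43e3b29, 4e7f70b, 6ec8e7c, 8a252e5, dcd6c99}.
4c05156 is not among them, so fast-forward is not possible.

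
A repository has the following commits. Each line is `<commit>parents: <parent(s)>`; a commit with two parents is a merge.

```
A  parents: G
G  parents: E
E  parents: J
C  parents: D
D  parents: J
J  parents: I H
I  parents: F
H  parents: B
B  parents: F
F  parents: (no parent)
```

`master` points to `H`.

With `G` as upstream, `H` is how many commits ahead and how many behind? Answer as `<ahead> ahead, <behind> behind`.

0 ahead, 4 behind

Reachable from H: {B, F, H}.
Reachable from G: {B, E, F, G, H, I, J}.
Only in H's history (ahead): {} — 0.
Only in G's history (behind): {E, G, I, J} — 4.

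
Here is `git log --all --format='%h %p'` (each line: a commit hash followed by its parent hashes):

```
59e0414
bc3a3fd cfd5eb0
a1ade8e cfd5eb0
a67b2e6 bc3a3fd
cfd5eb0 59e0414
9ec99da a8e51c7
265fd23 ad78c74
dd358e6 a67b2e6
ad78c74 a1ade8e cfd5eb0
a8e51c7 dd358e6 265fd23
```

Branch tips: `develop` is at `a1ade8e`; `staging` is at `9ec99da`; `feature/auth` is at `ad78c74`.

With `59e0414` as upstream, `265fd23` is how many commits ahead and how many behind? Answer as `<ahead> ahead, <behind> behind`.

Reachable from 265fd23: {265fd23, 59e0414, a1ade8e, ad78c74, cfd5eb0}.
Reachable from 59e0414: {59e0414}.
Only in 265fd23's history (ahead): {265fd23, a1ade8e, ad78c74, cfd5eb0} — 4.
Only in 59e0414's history (behind): {} — 0.

4 ahead, 0 behind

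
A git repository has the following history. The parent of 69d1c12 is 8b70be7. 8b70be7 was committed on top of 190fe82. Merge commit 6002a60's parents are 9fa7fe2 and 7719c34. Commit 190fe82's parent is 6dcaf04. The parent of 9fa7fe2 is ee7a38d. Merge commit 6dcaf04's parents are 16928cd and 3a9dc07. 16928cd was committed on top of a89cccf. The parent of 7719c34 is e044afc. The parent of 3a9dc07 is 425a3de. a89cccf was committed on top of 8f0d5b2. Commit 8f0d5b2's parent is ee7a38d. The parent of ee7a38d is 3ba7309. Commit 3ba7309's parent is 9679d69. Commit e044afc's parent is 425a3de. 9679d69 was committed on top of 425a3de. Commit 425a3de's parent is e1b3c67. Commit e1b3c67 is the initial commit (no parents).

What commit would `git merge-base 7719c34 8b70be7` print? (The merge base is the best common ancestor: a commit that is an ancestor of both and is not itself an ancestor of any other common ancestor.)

425a3de

Ancestors of 7719c34: {425a3de, 7719c34, e044afc, e1b3c67}.
Ancestors of 8b70be7: {16928cd, 190fe82, 3a9dc07, 3ba7309, 425a3de, 6dcaf04, 8b70be7, 8f0d5b2, 9679d69, a89cccf, e1b3c67, ee7a38d}.
Common ancestors: {425a3de, e1b3c67}.
Among these, 425a3de is not an ancestor of any other common ancestor — it is the merge base.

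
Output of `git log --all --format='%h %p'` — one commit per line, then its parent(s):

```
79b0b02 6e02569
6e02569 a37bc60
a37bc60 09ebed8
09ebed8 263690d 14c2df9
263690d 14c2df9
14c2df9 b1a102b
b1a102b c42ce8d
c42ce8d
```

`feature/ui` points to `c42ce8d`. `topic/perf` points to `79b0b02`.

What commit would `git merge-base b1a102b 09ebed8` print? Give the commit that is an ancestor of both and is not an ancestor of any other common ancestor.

b1a102b

Ancestors of b1a102b: {b1a102b, c42ce8d}.
Ancestors of 09ebed8: {09ebed8, 14c2df9, 263690d, b1a102b, c42ce8d}.
Common ancestors: {b1a102b, c42ce8d}.
Among these, b1a102b is not an ancestor of any other common ancestor — it is the merge base.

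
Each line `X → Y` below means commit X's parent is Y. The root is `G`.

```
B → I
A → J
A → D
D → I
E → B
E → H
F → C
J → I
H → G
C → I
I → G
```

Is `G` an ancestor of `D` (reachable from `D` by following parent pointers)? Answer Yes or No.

Ancestors of D (commits reachable by following parents): {D, G, I}.
G is in that set, so it is an ancestor of D.

Yes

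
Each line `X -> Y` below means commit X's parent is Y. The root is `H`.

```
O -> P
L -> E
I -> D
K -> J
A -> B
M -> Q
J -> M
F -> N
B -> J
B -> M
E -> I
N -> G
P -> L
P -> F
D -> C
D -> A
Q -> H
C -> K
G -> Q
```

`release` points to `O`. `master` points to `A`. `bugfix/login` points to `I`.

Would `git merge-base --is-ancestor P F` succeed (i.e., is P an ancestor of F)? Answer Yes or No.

Ancestors of F: {F, G, H, N, Q}.
P is not in that set, so it is not an ancestor of F.

No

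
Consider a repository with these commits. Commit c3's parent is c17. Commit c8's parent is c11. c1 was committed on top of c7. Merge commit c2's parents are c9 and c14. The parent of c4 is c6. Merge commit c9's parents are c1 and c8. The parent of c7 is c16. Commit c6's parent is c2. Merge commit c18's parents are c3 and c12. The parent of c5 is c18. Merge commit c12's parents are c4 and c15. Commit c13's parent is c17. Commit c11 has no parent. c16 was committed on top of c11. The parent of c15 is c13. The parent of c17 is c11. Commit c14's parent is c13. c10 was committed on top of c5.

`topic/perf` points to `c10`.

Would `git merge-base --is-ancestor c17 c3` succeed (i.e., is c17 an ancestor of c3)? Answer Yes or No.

Yes

Ancestors of c3 (commits reachable by following parents): {c11, c17, c3}.
c17 is in that set, so it is an ancestor of c3.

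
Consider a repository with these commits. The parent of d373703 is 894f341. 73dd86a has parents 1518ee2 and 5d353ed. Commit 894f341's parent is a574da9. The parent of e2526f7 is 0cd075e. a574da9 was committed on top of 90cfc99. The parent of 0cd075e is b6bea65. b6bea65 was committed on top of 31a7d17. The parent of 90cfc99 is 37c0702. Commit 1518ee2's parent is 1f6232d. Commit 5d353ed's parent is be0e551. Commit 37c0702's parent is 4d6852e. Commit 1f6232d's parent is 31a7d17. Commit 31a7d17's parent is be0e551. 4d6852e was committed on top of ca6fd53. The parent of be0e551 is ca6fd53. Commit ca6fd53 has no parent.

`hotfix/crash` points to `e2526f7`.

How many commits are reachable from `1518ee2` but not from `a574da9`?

Reachable from 1518ee2: {1518ee2, 1f6232d, 31a7d17, be0e551, ca6fd53}.
Reachable from a574da9: {37c0702, 4d6852e, 90cfc99, a574da9, ca6fd53}.
In 1518ee2's history but not a574da9's: {1518ee2, 1f6232d, 31a7d17, be0e551} — 4 commits.

4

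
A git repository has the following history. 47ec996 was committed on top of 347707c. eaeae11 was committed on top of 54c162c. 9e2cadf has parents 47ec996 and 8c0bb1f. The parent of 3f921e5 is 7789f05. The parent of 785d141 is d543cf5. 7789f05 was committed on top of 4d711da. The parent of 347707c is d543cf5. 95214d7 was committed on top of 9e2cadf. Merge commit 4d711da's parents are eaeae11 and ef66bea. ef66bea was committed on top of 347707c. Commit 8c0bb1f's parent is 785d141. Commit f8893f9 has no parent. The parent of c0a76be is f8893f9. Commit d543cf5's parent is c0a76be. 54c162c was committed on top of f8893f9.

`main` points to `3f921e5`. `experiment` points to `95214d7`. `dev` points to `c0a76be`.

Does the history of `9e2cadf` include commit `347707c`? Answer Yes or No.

Yes

Ancestors of 9e2cadf (commits reachable by following parents): {347707c, 47ec996, 785d141, 8c0bb1f, 9e2cadf, c0a76be, d543cf5, f8893f9}.
347707c is in that set, so it is an ancestor of 9e2cadf.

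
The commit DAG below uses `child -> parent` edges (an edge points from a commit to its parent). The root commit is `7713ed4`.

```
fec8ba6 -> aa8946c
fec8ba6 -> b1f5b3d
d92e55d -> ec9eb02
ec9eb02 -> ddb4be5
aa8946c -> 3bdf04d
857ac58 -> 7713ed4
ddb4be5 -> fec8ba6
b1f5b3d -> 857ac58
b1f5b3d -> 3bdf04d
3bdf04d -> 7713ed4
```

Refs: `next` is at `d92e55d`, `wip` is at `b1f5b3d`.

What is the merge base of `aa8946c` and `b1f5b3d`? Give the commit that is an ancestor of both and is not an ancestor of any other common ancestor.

Ancestors of aa8946c: {3bdf04d, 7713ed4, aa8946c}.
Ancestors of b1f5b3d: {3bdf04d, 7713ed4, 857ac58, b1f5b3d}.
Common ancestors: {3bdf04d, 7713ed4}.
Among these, 3bdf04d is not an ancestor of any other common ancestor — it is the merge base.

3bdf04d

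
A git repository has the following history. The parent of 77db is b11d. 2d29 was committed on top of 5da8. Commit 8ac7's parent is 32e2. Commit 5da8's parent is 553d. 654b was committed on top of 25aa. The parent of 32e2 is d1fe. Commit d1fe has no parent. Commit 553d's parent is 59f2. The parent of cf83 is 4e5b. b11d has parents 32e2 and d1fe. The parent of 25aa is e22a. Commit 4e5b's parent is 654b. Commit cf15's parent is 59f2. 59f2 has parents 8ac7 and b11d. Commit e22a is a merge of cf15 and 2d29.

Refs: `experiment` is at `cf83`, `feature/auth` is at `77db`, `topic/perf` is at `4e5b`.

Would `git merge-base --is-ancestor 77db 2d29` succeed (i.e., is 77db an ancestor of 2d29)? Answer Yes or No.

No

Ancestors of 2d29: {2d29, 32e2, 553d, 59f2, 5da8, 8ac7, b11d, d1fe}.
77db is not in that set, so it is not an ancestor of 2d29.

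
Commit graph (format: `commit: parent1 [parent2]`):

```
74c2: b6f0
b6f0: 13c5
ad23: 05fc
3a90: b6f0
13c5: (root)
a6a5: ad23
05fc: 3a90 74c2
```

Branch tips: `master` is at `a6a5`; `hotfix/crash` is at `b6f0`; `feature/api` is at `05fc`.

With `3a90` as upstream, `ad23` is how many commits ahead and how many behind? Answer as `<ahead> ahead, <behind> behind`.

Reachable from ad23: {05fc, 13c5, 3a90, 74c2, ad23, b6f0}.
Reachable from 3a90: {13c5, 3a90, b6f0}.
Only in ad23's history (ahead): {05fc, 74c2, ad23} — 3.
Only in 3a90's history (behind): {} — 0.

3 ahead, 0 behind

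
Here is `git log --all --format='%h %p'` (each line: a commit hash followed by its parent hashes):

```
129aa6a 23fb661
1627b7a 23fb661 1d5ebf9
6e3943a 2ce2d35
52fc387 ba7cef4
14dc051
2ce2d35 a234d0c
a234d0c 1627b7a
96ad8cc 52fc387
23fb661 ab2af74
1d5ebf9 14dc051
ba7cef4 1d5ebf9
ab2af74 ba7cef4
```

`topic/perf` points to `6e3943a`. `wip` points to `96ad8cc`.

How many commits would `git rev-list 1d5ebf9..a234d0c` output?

5

Reachable from a234d0c: {14dc051, 1627b7a, 1d5ebf9, 23fb661, a234d0c, ab2af74, ba7cef4}.
Reachable from 1d5ebf9: {14dc051, 1d5ebf9}.
In a234d0c's history but not 1d5ebf9's: {1627b7a, 23fb661, a234d0c, ab2af74, ba7cef4} — 5 commits.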